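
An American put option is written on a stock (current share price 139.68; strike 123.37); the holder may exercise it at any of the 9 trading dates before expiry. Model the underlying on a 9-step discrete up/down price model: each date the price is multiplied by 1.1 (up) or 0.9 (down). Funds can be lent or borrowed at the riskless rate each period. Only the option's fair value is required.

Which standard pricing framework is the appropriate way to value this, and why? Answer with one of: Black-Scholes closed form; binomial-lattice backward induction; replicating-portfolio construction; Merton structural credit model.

Key observation: the exercise right at every one of the 9 steps is what matters: each node needs max(123.37 − S, continuation), which only the stepwise tree valuation starting from spot 139.68 delivers.

framework: binomial-lattice backward induction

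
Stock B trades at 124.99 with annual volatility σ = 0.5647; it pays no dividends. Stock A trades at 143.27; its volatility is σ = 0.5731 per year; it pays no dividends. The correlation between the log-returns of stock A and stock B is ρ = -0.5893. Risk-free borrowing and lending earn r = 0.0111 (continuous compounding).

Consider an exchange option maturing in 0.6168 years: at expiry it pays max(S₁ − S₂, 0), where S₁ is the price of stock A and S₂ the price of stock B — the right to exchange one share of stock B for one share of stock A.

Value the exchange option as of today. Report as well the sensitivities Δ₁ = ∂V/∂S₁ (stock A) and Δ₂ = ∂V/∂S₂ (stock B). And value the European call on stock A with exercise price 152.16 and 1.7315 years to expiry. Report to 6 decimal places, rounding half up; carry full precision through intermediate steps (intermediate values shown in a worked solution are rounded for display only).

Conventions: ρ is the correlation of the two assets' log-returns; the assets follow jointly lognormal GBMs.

σ_eff = √(σ₁² + σ₂² − 2ρσ₁σ₂) = √(0.5731² + 0.5647² − 2·-0.5893·0.5731·0.5647) = 1.014278
d₁ = (ln(S₁/S₂) + (q₂ − q₁ + σ_eff²/2)T) / (σ_eff√T) = (ln(143.27/124.99) + (0.0 − 0.0 + 0.514380)·0.6168) / 0.796579 = 0.569644
d₂ = d₁ − σ_eff√T = 0.569644 − 0.796579 = -0.226936
N(d₁) = 0.715540,  N(d₂) = 0.410237
V = S₁·e^{−q₁T}·N(d₁) − S₂·e^{−q₂T}·N(d₂) = 102.515471 − 51.275514 = 51.239957
Δ₁ = e^{−q₁T}·N(d₁) = 0.715540;  Δ₂ = −e^{−q₂T}·N(d₂) = -0.410237
[vanilla: stock A call K=152.16]
σ√T = 0.5731·√1.7315 = 0.754122
d₁ = (ln(S/K) + (r+σ²/2)T) / (σ√T) = (ln(143.27/152.16) + (0.0111+0.5731²/2)·1.7315) / 0.754122 = (-0.060202 + 0.303570) / 0.754122 = 0.322717
d₂ = d₁ − σ√T = 0.322717 − 0.754122 = -0.431405
e^{−rT} = 0.980964
N(d₁) = 0.626545,  N(d₂) = 0.333087
price = S·N(d₁) − K·e^{−rT}·N(d₂) = 89.765136 − 49.717712 = 40.047424

exchange price = 51.239957
Δ1 = 0.715540
Δ2 = -0.410237
price(stock A call K=152.16) = 40.047424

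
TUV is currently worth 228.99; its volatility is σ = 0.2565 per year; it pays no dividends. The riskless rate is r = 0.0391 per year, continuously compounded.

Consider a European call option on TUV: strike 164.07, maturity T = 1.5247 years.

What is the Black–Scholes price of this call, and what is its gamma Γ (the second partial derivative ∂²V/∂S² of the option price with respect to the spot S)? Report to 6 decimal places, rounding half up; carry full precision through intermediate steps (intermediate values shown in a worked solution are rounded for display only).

price = 77.461709
Γ = 0.002067

σ√T = 0.2565·√1.5247 = 0.316723
d₁ = (ln(S/K) + (r+σ²/2)T) / (σ√T) = (ln(228.99/164.07) + (0.0391+0.2565²/2)·1.5247) / 0.316723 = (0.333385 + 0.109772) / 0.316723 = 1.399196
d₂ = d₁ − σ√T = 1.399196 − 0.316723 = 1.082473
e^{−rT} = 0.942126
N(d₁) = 0.919123,  N(d₂) = 0.860479
Call price V = S·N(d₁) − K·e^{−rT}·N(d₂) = 210.469966 − 133.008257 = 77.461709
φ(d₁) = (1/√(2π))·e^{−d₁²/2} = 0.149896
Γ = φ(d₁) / (S·σ·√T) = 0.002067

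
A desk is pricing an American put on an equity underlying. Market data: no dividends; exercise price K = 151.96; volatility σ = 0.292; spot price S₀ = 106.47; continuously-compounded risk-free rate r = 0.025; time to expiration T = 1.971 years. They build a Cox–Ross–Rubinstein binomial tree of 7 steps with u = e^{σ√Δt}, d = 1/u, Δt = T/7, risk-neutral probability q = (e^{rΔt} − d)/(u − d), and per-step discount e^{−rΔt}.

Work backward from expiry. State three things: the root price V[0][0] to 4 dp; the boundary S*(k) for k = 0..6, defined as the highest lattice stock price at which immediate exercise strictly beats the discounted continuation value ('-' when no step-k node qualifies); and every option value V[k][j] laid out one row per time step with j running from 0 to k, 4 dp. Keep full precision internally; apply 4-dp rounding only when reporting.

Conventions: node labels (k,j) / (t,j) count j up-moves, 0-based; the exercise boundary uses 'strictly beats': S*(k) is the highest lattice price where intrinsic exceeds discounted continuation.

Δt=0.28157, u=1.16759, d=0.85646, q=0.48405, disc=e^(-rΔt)=0.99299
k=7 terminal: V=max(K-S,0) → 115.9697 102.8953 85.0714 60.7724 27.6463 0.0000 0.0000 0.0000
k=6: j=0 S=42.0220 intr=109.9380 cont=108.8720 V=109.9380[EX]; j=1 S=57.2876 intr=94.6724 cont=93.6065 V=94.6724[EX]; j=2 S=78.0987 intr=73.8613 cont=72.7954 V=73.8613[EX]; j=3 S=106.4700 intr=45.4900 cont=44.4241 V=45.4900[EX]; j=4 S=145.1479 intr=6.8121 cont=14.1642 V=14.1642[hold]; j=5 S=197.8764 intr=0.0000 cont=0.0000 V=0.0000[hold]; j=6 S=269.7599 intr=0.0000 cont=0.0000 V=0.0000[hold]  S*(6)=106.4700
k=5: j=0 S=49.0647 intr=102.8953 cont=101.8294 V=102.8953[EX]; j=1 S=66.8886 intr=85.0714 cont=84.0055 V=85.0714[EX]; j=2 S=91.1876 intr=60.7724 cont=59.7065 V=60.7724[EX]; j=3 S=124.3137 intr=27.6463 cont=30.1141 V=30.1141[hold]; j=4 S=169.4737 intr=0.0000 cont=7.2568 V=7.2568[hold]; j=5 S=231.0392 intr=0.0000 cont=0.0000 V=0.0000[hold]  S*(5)=91.1876
k=4: j=0 S=57.2876 intr=94.6724 cont=93.6065 V=94.6724[EX]; j=1 S=78.0987 intr=73.8613 cont=72.7954 V=73.8613[EX]; j=2 S=106.4700 intr=45.4900 cont=45.6102 V=45.6102[hold]; j=3 S=145.1479 intr=6.8121 cont=18.9165 V=18.9165[hold]; j=4 S=197.8764 intr=0.0000 cont=3.7179 V=3.7179[hold]  S*(4)=78.0987
k=3: j=0 S=66.8886 intr=85.0714 cont=84.0055 V=85.0714[EX]; j=1 S=91.1876 intr=60.7724 cont=59.7643 V=60.7724[EX]; j=2 S=124.3137 intr=27.6463 cont=32.4599 V=32.4599[hold]; j=3 S=169.4737 intr=0.0000 cont=11.4786 V=11.4786[hold]  S*(3)=91.1876
k=2: j=0 S=78.0987 intr=73.8613 cont=72.7954 V=73.8613[EX]; j=1 S=106.4700 intr=45.4900 cont=46.7377 V=46.7377[hold]; j=2 S=145.1479 intr=6.8121 cont=22.1476 V=22.1476[hold]  S*(2)=78.0987
k=1: j=0 S=91.1876 intr=60.7724 cont=60.3062 V=60.7724[EX]; j=1 S=124.3137 intr=27.6463 cont=34.5906 V=34.5906[hold]  S*(1)=91.1876
k=0: j=0 S=106.4700 intr=45.4900 cont=47.7619 V=47.7619[hold]  S*(0)=-

price = 47.7619
boundary = - 91.1876 78.0987 91.1876 78.0987 91.1876 106.4700
tree:
47.7619
60.7724 34.5906
73.8613 46.7377 22.1476
85.0714 60.7724 32.4599 11.4786
94.6724 73.8613 45.6102 18.9165 3.7179
102.8953 85.0714 60.7724 30.1141 7.2568 0.0000
109.9380 94.6724 73.8613 45.4900 14.1642 0.0000 0.0000
115.9697 102.8953 85.0714 60.7724 27.6463 0.0000 0.0000 0.0000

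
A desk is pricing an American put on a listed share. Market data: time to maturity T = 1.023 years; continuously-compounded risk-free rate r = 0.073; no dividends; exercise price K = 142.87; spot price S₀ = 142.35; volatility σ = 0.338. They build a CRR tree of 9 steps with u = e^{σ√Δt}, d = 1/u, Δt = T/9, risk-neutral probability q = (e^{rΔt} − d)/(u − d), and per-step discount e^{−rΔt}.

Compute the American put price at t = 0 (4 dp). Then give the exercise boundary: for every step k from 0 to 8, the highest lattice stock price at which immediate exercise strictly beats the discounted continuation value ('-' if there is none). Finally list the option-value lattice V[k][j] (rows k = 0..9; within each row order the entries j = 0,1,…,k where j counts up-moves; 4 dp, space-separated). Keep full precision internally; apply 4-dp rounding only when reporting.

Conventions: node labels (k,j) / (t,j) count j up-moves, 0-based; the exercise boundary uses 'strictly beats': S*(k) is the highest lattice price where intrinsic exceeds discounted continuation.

Δt=0.11367  u=1.12070  d=0.89230  q=0.50802  discount=0.99174
step 9 (expiry): payoffs max(K−S,0) = 91.8257 78.7598 62.3493 41.7383 15.8514 0.0000 0.0000 0.0000 0.0000 0.0000
step 8: (k=8,j=0): S=57.2054, K−S=85.6646, hold=84.4840 ⇒ V=85.6646 exercise | (k=8,j=1): S=71.8484, K−S=71.0216, hold=69.8410 ⇒ V=71.0216 exercise | (k=8,j=2): S=90.2397, K−S=52.6303, hold=51.4498 ⇒ V=52.6303 exercise | (k=8,j=3): S=113.3385, K−S=29.5315, hold=28.3509 ⇒ V=29.5315 exercise | (k=8,j=4): S=142.3500, K−S=0.5200, hold=7.7341 ⇒ V=7.7341 continue | (k=8,j=5): S=178.7876, K−S=0.0000, hold=0.0000 ⇒ V=0.0000 continue | (k=8,j=6): S=224.5523, K−S=0.0000, hold=0.0000 ⇒ V=0.0000 continue | (k=8,j=7): S=282.0315, K−S=0.0000, hold=0.0000 ⇒ V=0.0000 continue | (k=8,j=8): S=354.2237, K−S=0.0000, hold=0.0000 ⇒ V=0.0000 continue  boundary S*=113.3385
step 7: (k=7,j=0): S=64.1102, K−S=78.7598, hold=77.5792 ⇒ V=78.7598 exercise | (k=7,j=1): S=80.5207, K−S=62.3493, hold=61.1687 ⇒ V=62.3493 exercise | (k=7,j=2): S=101.1317, K−S=41.7383, hold=40.5577 ⇒ V=41.7383 exercise | (k=7,j=3): S=127.0186, K−S=15.8514, hold=18.3054 ⇒ V=18.3054 continue | (k=7,j=4): S=159.5319, K−S=0.0000, hold=3.7736 ⇒ V=3.7736 continue | (k=7,j=5): S=200.3676, K−S=0.0000, hold=0.0000 ⇒ V=0.0000 continue | (k=7,j=6): S=251.6561, K−S=0.0000, hold=0.0000 ⇒ V=0.0000 continue | (k=7,j=7): S=316.0731, K−S=0.0000, hold=0.0000 ⇒ V=0.0000 continue  boundary S*=101.1317
step 6: (k=6,j=0): S=71.8484, K−S=71.0216, hold=69.8410 ⇒ V=71.0216 exercise | (k=6,j=1): S=90.2397, K−S=52.6303, hold=51.4498 ⇒ V=52.6303 exercise | (k=6,j=2): S=113.3385, K−S=29.5315, hold=29.5873 ⇒ V=29.5873 continue | (k=6,j=3): S=142.3500, K−S=0.5200, hold=10.8326 ⇒ V=10.8326 continue | (k=6,j=4): S=178.7876, K−S=0.0000, hold=1.8412 ⇒ V=1.8412 continue | (k=6,j=5): S=224.5523, K−S=0.0000, hold=0.0000 ⇒ V=0.0000 continue | (k=6,j=6): S=282.0315, K−S=0.0000, hold=0.0000 ⇒ V=0.0000 continue  boundary S*=90.2397
step 5: (k=5,j=0): S=80.5207, K−S=62.3493, hold=61.1687 ⇒ V=62.3493 exercise | (k=5,j=1): S=101.1317, K−S=41.7383, hold=40.5858 ⇒ V=41.7383 exercise | (k=5,j=2): S=127.0186, K−S=15.8514, hold=19.8938 ⇒ V=19.8938 continue | (k=5,j=3): S=159.5319, K−S=0.0000, hold=6.2130 ⇒ V=6.2130 continue | (k=5,j=4): S=200.3676, K−S=0.0000, hold=0.8983 ⇒ V=0.8983 continue | (k=5,j=5): S=251.6561, K−S=0.0000, hold=0.0000 ⇒ V=0.0000 continue  boundary S*=101.1317
step 4: (k=4,j=0): S=90.2397, K−S=52.6303, hold=51.4498 ⇒ V=52.6303 exercise | (k=4,j=1): S=113.3385, K−S=29.5315, hold=30.3876 ⇒ V=30.3876 continue | (k=4,j=2): S=142.3500, K−S=0.5200, hold=12.8367 ⇒ V=12.8367 continue | (k=4,j=3): S=178.7876, K−S=0.0000, hold=3.4840 ⇒ V=3.4840 continue | (k=4,j=4): S=224.5523, K−S=0.0000, hold=0.4383 ⇒ V=0.4383 continue  boundary S*=90.2397
step 3: (k=3,j=0): S=101.1317, K−S=41.7383, hold=40.9890 ⇒ V=41.7383 exercise | (k=3,j=1): S=127.0186, K−S=15.8514, hold=21.2939 ⇒ V=21.2939 continue | (k=3,j=2): S=159.5319, K−S=0.0000, hold=8.0185 ⇒ V=8.0185 continue | (k=3,j=3): S=200.3676, K−S=0.0000, hold=1.9207 ⇒ V=1.9207 continue  boundary S*=101.1317
step 2: (k=2,j=0): S=113.3385, K−S=29.5315, hold=31.0930 ⇒ V=31.0930 continue | (k=2,j=1): S=142.3500, K−S=0.5200, hold=14.4295 ⇒ V=14.4295 continue | (k=2,j=2): S=178.7876, K−S=0.0000, hold=4.8800 ⇒ V=4.8800 continue  boundary S*=-
step 1: (k=1,j=0): S=127.0186, K−S=15.8514, hold=22.4406 ⇒ V=22.4406 continue | (k=1,j=1): S=159.5319, K−S=0.0000, hold=9.4990 ⇒ V=9.4990 continue  boundary S*=-
step 0: (k=0,j=0): S=142.3500, K−S=0.5200, hold=15.7349 ⇒ V=15.7349 continue  boundary S*=-

price = 15.7349
boundary = - - - 101.1317 90.2397 101.1317 90.2397 101.1317 113.3385
tree:
15.7349
22.4406 9.4990
31.0930 14.4295 4.8800
41.7383 21.2939 8.0185 1.9207
52.6303 30.3876 12.8367 3.4840 0.4383
62.3493 41.7383 19.8938 6.2130 0.8983 0.0000
71.0216 52.6303 29.5873 10.8326 1.8412 0.0000 0.0000
78.7598 62.3493 41.7383 18.3054 3.7736 0.0000 0.0000 0.0000
85.6646 71.0216 52.6303 29.5315 7.7341 0.0000 0.0000 0.0000 0.0000
91.8257 78.7598 62.3493 41.7383 15.8514 0.0000 0.0000 0.0000 0.0000 0.0000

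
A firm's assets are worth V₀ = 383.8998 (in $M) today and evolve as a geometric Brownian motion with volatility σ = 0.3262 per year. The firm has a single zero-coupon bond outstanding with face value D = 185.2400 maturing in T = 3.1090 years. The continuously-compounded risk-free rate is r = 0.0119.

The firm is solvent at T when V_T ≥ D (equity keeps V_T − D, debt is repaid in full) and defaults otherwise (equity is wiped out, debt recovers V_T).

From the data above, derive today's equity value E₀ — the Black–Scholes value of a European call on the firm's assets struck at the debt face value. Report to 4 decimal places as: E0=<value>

Equity is a call on the firm's assets struck at D = 185.2400:
d₁ = [ln(V₀/D) + (r + σ²/2)T] / (σ√T)
   = [ln(383.8998/185.2400) + (0.0119 + 0.5·0.3262²)·3.1090] / (0.3262·√3.1090)
   = [0.728729 + 0.202406] / 0.575167 = 1.618894
d₂ = d₁ − σ√T = 1.618894 − 0.575167 = 1.043727
N(d₁) = 0.947265,  N(d₂) = 0.851694,  e^(−rT) = 0.963679
E₀ = V₀·N(d₁) − D·e^(−rT)·N(d₂)
   = 383.8998·0.947265 − 185.2400·0.963679·0.851694 = 211.617323

E0=211.6173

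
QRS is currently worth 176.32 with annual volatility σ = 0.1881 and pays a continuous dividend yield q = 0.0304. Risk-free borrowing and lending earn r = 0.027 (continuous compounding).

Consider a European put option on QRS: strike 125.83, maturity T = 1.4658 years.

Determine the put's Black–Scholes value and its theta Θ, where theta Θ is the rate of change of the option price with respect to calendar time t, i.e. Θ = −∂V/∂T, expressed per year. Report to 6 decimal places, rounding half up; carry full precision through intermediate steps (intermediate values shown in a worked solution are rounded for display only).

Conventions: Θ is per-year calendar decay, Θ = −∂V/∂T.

σ√T = 0.1881·√1.4658 = 0.227733
d₁ = (ln(S/K) + (r−q+σ²/2)T) / (σ√T) = (ln(176.32/125.83) + (0.027−0.0304+0.1881²/2)·1.4658) / 0.227733 = (0.337369 + 0.020947) / 0.227733 = 1.573404
d₂ = d₁ − σ√T = 1.573404 − 0.227733 = 1.345671
e^{−rT} = 0.961196
e^{−qT} = 0.956418
N(−d₁) = 0.057813,  N(−d₂) = 0.089204
Put price V = K·e^{−rT}·N(−d₂) − S·e^{−qT}·N(−d₁) = 10.789024 − 9.749269 = 1.039755
φ(d₁) = (1/√(2π))·e^{−d₁²/2} = 0.115702
Θ = −S·e^{−qT}·φ(d₁)·σ/(2√T) − q·S·e^{−qT}·N(−d₁) + r·K·e^{−rT}·N(−d₂) = −1.515692 − 0.296378 + 0.291304 = -1.520766

price = 1.039755
Θ = -1.520766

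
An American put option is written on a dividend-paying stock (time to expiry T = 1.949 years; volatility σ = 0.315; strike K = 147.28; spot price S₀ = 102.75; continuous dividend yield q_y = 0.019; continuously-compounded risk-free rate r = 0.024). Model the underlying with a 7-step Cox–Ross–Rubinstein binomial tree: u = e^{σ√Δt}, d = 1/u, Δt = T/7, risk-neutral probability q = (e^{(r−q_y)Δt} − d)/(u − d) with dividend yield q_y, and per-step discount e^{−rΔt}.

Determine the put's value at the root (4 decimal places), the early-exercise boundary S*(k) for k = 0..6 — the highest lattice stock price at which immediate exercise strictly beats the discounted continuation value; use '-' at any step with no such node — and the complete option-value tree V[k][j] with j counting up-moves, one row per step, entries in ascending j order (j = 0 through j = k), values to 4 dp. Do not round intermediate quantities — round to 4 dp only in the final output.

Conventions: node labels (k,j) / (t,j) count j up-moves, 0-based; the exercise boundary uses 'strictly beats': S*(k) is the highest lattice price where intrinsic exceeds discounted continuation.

price = 49.3044
boundary = - - 73.6903 62.4057 73.6903 87.0154 102.7500
tree:
49.3044
61.1777 36.2321
73.5897 47.6518 23.4969
84.8743 60.4246 33.5109 12.2094
94.4308 73.5897 46.0133 19.4791 3.9450
102.5238 84.8743 60.2646 30.1318 7.3918 0.0000
109.3776 94.4308 73.5897 44.5300 13.8498 0.0000 0.0000
115.1818 102.5238 84.8743 60.2646 25.9502 0.0000 0.0000 0.0000

Δt=0.27843, u=1.18083, d=0.84687, q=0.46271, disc=e^(-rΔt)=0.99334
k=7 terminal: V=max(K-S,0) → 115.1818 102.5238 84.8743 60.2646 25.9502 0.0000 0.0000 0.0000
k=6: j=0 S=37.9024 intr=109.3776 cont=108.5967 V=109.3776[EX]; j=1 S=52.8492 intr=94.4308 cont=93.7287 V=94.4308[EX]; j=2 S=73.6903 intr=73.5897 cont=72.9976 V=73.5897[EX]; j=3 S=102.7500 intr=44.5300 cont=44.0912 V=44.5300[EX]; j=4 S=143.2694 intr=4.0106 cont=13.8498 V=13.8498[hold]; j=5 S=199.7676 intr=0.0000 cont=0.0000 V=0.0000[hold]; j=6 S=278.5458 intr=0.0000 cont=0.0000 V=0.0000[hold]  S*(6)=102.7500
k=5: j=0 S=44.7562 intr=102.5238 cont=101.7791 V=102.5238[EX]; j=1 S=62.4057 intr=84.8743 cont=84.2227 V=84.8743[EX]; j=2 S=87.0154 intr=60.2646 cont=59.7428 V=60.2646[EX]; j=3 S=121.3298 intr=25.9502 cont=30.1318 V=30.1318[hold]; j=4 S=169.1762 intr=0.0000 cont=7.3918 V=7.3918[hold]; j=5 S=235.8907 intr=0.0000 cont=0.0000 V=0.0000[hold]  S*(5)=87.0154
k=4: j=0 S=52.8492 intr=94.4308 cont=93.7287 V=94.4308[EX]; j=1 S=73.6903 intr=73.5897 cont=72.9976 V=73.5897[EX]; j=2 S=102.7500 intr=44.5300 cont=46.0133 V=46.0133[hold]; j=3 S=143.2694 intr=4.0106 cont=19.4791 V=19.4791[hold]; j=4 S=199.7676 intr=0.0000 cont=3.9450 V=3.9450[hold]  S*(4)=73.6903
k=3: j=0 S=62.4057 intr=84.8743 cont=84.2227 V=84.8743[EX]; j=1 S=87.0154 intr=60.2646 cont=60.4246 V=60.4246[hold]; j=2 S=121.3298 intr=25.9502 cont=33.5109 V=33.5109[hold]; j=3 S=169.1762 intr=0.0000 cont=12.2094 V=12.2094[hold]  S*(3)=62.4057
k=2: j=0 S=73.6903 intr=73.5897 cont=73.0712 V=73.5897[EX]; j=1 S=102.7500 intr=44.5300 cont=47.6518 V=47.6518[hold]; j=2 S=143.2694 intr=4.0106 cont=23.4969 V=23.4969[hold]  S*(2)=73.6903
k=1: j=0 S=87.0154 intr=60.2646 cont=61.1777 V=61.1777[hold]; j=1 S=121.3298 intr=25.9502 cont=36.2321 V=36.2321[hold]  S*(1)=-
k=0: j=0 S=102.7500 intr=44.5300 cont=49.3044 V=49.3044[hold]  S*(0)=-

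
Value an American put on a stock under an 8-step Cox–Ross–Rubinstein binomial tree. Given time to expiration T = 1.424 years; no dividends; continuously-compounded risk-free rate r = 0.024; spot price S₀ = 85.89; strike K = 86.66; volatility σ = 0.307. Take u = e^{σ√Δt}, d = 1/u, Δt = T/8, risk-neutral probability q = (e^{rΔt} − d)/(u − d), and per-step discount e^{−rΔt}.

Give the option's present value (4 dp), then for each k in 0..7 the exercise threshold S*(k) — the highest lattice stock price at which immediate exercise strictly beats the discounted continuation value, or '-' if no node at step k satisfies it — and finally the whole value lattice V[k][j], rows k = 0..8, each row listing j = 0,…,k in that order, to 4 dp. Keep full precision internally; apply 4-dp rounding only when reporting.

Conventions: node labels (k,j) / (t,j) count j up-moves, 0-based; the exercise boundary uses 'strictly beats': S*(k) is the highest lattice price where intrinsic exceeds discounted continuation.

Δt=0.17800  u=1.13829  d=0.87851  q=0.48414  discount=0.99574
step 8 (expiry): payoffs max(K−S,0) = 56.1858 47.1748 35.4992 20.3712 0.7700 0.0000 0.0000 0.0000 0.0000
step 7: (k=7,j=0): S=34.6883, K−S=51.9717, hold=51.6022 ⇒ V=51.9717 exercise | (k=7,j=1): S=44.9455, K−S=41.7145, hold=41.3451 ⇒ V=41.7145 exercise | (k=7,j=2): S=58.2356, K−S=28.4244, hold=28.0550 ⇒ V=28.4244 exercise | (k=7,j=3): S=75.4556, K−S=11.2044, hold=10.8350 ⇒ V=11.2044 exercise | (k=7,j=4): S=97.7674, K−S=0.0000, hold=0.3955 ⇒ V=0.3955 continue | (k=7,j=5): S=126.6766, K−S=0.0000, hold=0.0000 ⇒ V=0.0000 continue | (k=7,j=6): S=164.1342, K−S=0.0000, hold=0.0000 ⇒ V=0.0000 continue | (k=7,j=7): S=212.6678, K−S=0.0000, hold=0.0000 ⇒ V=0.0000 continue  boundary S*=75.4556
step 6: (k=6,j=0): S=39.4852, K−S=47.1748, hold=46.8053 ⇒ V=47.1748 exercise | (k=6,j=1): S=51.1608, K−S=35.4992, hold=35.1298 ⇒ V=35.4992 exercise | (k=6,j=2): S=66.2888, K−S=20.3712, hold=20.0018 ⇒ V=20.3712 exercise | (k=6,j=3): S=85.8900, K−S=0.7700, hold=5.9459 ⇒ V=5.9459 continue | (k=6,j=4): S=111.2872, K−S=0.0000, hold=0.2032 ⇒ V=0.2032 continue | (k=6,j=5): S=144.1942, K−S=0.0000, hold=0.0000 ⇒ V=0.0000 continue | (k=6,j=6): S=186.8317, K−S=0.0000, hold=0.0000 ⇒ V=0.0000 continue  boundary S*=66.2888
step 5: (k=5,j=0): S=44.9455, K−S=41.7145, hold=41.3451 ⇒ V=41.7145 exercise | (k=5,j=1): S=58.2356, K−S=28.4244, hold=28.0550 ⇒ V=28.4244 exercise | (k=5,j=2): S=75.4556, K−S=11.2044, hold=13.3302 ⇒ V=13.3302 continue | (k=5,j=3): S=97.7674, K−S=0.0000, hold=3.1521 ⇒ V=3.1521 continue | (k=5,j=4): S=126.6766, K−S=0.0000, hold=0.1044 ⇒ V=0.1044 continue | (k=5,j=5): S=164.1342, K−S=0.0000, hold=0.0000 ⇒ V=0.0000 continue  boundary S*=58.2356
step 4: (k=4,j=0): S=51.1608, K−S=35.4992, hold=35.1298 ⇒ V=35.4992 exercise | (k=4,j=1): S=66.2888, K−S=20.3712, hold=21.0266 ⇒ V=21.0266 continue | (k=4,j=2): S=85.8900, K−S=0.7700, hold=8.3667 ⇒ V=8.3667 continue | (k=4,j=3): S=111.2872, K−S=0.0000, hold=1.6694 ⇒ V=1.6694 continue | (k=4,j=4): S=144.1942, K−S=0.0000, hold=0.0536 ⇒ V=0.0536 continue  boundary S*=51.1608
step 3: (k=3,j=0): S=58.2356, K−S=28.4244, hold=28.3709 ⇒ V=28.4244 exercise | (k=3,j=1): S=75.4556, K−S=11.2044, hold=14.8339 ⇒ V=14.8339 continue | (k=3,j=2): S=97.7674, K−S=0.0000, hold=5.1024 ⇒ V=5.1024 continue | (k=3,j=3): S=126.6766, K−S=0.0000, hold=0.8833 ⇒ V=0.8833 continue  boundary S*=58.2356
step 2: (k=2,j=0): S=66.2888, K−S=20.3712, hold=21.7515 ⇒ V=21.7515 continue | (k=2,j=1): S=85.8900, K−S=0.7700, hold=10.0793 ⇒ V=10.0793 continue | (k=2,j=2): S=111.2872, K−S=0.0000, hold=3.0467 ⇒ V=3.0467 continue  boundary S*=-
step 1: (k=1,j=0): S=75.4556, K−S=11.2044, hold=16.0318 ⇒ V=16.0318 continue | (k=1,j=1): S=97.7674, K−S=0.0000, hold=6.6460 ⇒ V=6.6460 continue  boundary S*=-
step 0: (k=0,j=0): S=85.8900, K−S=0.7700, hold=11.4388 ⇒ V=11.4388 continue  boundary S*=-

price = 11.4388
boundary = - - - 58.2356 51.1608 58.2356 66.2888 75.4556
tree:
11.4388
16.0318 6.6460
21.7515 10.0793 3.0467
28.4244 14.8339 5.1024 0.8833
35.4992 21.0266 8.3667 1.6694 0.0536
41.7145 28.4244 13.3302 3.1521 0.1044 0.0000
47.1748 35.4992 20.3712 5.9459 0.2032 0.0000 0.0000
51.9717 41.7145 28.4244 11.2044 0.3955 0.0000 0.0000 0.0000
56.1858 47.1748 35.4992 20.3712 0.7700 0.0000 0.0000 0.0000 0.0000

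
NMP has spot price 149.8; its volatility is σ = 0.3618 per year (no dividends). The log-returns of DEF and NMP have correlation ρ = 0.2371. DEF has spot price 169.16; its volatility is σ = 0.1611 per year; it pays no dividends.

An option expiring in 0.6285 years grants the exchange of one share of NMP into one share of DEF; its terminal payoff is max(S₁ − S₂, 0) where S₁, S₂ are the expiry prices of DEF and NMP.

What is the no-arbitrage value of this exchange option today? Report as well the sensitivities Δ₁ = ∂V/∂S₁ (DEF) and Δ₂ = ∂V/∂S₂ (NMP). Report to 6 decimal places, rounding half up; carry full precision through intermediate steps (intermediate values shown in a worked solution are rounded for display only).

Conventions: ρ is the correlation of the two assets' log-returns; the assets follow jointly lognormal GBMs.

exchange price = 29.355537
Δ1 = 0.715320
Δ2 = -0.611803

σ_eff = √(σ₁² + σ₂² − 2ρσ₁σ₂) = √(0.1611² + 0.3618² − 2·0.2371·0.1611·0.3618) = 0.359462
d₁ = (ln(S₁/S₂) + (q₂ − q₁ + σ_eff²/2)T) / (σ_eff√T) = (ln(169.16/149.8) + (0.0 − 0.0 + 0.064607)·0.6285) / 0.284975 = 0.568995
d₂ = d₁ − σ_eff√T = 0.568995 − 0.284975 = 0.284021
N(d₁) = 0.715320,  N(d₂) = 0.611803
V = S₁·e^{−q₁T}·N(d₁) − S₂·e^{−q₂T}·N(d₂) = 121.003587 − 91.648050 = 29.355537
Key observation: pricing in NMP-units makes this a unit-strike call on the ratio S₁/S₂ — the risk-free rate cancels and cannot affect the value.
Δ₁ = e^{−q₁T}·N(d₁) = 0.715320;  Δ₂ = −e^{−q₂T}·N(d₂) = -0.611803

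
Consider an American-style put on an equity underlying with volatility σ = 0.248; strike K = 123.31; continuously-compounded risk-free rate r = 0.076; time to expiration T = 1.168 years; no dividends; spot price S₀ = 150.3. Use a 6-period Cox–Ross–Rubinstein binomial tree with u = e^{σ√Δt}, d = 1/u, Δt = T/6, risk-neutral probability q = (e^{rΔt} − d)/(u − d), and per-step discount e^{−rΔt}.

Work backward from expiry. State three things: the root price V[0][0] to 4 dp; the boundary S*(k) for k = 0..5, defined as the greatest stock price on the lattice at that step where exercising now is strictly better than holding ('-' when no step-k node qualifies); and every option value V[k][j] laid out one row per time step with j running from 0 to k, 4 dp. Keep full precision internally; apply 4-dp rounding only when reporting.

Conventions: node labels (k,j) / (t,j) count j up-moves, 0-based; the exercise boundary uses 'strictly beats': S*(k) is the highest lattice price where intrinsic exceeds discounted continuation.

params: Δt=0.19467 u=1.11563 d=0.89635 q=0.54064 e^(-rΔt)=0.98531
t_6 payoffs: 45.3565 26.2866 2.5515 0.0000 0.0000 0.0000 0.0000
t_5: node(5,0) S=86.9673 payoff=36.3427 vs cont=34.5318 → 36.3427 [stop]  node(5,1) S=108.2424 payoff=15.0676 vs cont=13.2567 → 15.0676 [stop]  node(5,2) S=134.7220 payoff=0.0000 vs cont=1.1548 → 1.1548 [wait]  node(5,3) S=167.6793 payoff=0.0000 vs cont=0.0000 → 0.0000 [wait]  node(5,4) S=208.6992 payoff=0.0000 vs cont=0.0000 → 0.0000 [wait]  node(5,5) S=259.7538 payoff=0.0000 vs cont=0.0000 → 0.0000 [wait]  ⇒ S*(5)=108.2424
t_4: node(4,0) S=97.0234 payoff=26.2866 vs cont=24.4757 → 26.2866 [stop]  node(4,1) S=120.7585 payoff=2.5515 vs cont=7.4349 → 7.4349 [wait]  node(4,2) S=150.3000 payoff=0.0000 vs cont=0.5227 → 0.5227 [wait]  node(4,3) S=187.0683 payoff=0.0000 vs cont=0.0000 → 0.0000 [wait]  node(4,4) S=232.8313 payoff=0.0000 vs cont=0.0000 → 0.0000 [wait]  ⇒ S*(4)=97.0234
t_3: node(3,0) S=108.2424 payoff=15.0676 vs cont=15.8582 → 15.8582 [wait]  node(3,1) S=134.7220 payoff=0.0000 vs cont=3.6436 → 3.6436 [wait]  node(3,2) S=167.6793 payoff=0.0000 vs cont=0.2366 → 0.2366 [wait]  node(3,3) S=208.6992 payoff=0.0000 vs cont=0.0000 → 0.0000 [wait]  ⇒ S*(3)=-
t_2: node(2,0) S=120.7585 payoff=2.5515 vs cont=9.1185 → 9.1185 [wait]  node(2,1) S=150.3000 payoff=0.0000 vs cont=1.7751 → 1.7751 [wait]  node(2,2) S=187.0683 payoff=0.0000 vs cont=0.1071 → 0.1071 [wait]  ⇒ S*(2)=-
t_1: node(1,0) S=134.7220 payoff=0.0000 vs cont=5.0728 → 5.0728 [wait]  node(1,1) S=167.6793 payoff=0.0000 vs cont=0.8605 → 0.8605 [wait]  ⇒ S*(1)=-
t_0: node(0,0) S=150.3000 payoff=0.0000 vs cont=2.7544 → 2.7544 [wait]  ⇒ S*(0)=-

price = 2.7544
boundary = - - - - 97.0234 108.2424
tree:
2.7544
5.0728 0.8605
9.1185 1.7751 0.1071
15.8582 3.6436 0.2366 0.0000
26.2866 7.4349 0.5227 0.0000 0.0000
36.3427 15.0676 1.1548 0.0000 0.0000 0.0000
45.3565 26.2866 2.5515 0.0000 0.0000 0.0000 0.0000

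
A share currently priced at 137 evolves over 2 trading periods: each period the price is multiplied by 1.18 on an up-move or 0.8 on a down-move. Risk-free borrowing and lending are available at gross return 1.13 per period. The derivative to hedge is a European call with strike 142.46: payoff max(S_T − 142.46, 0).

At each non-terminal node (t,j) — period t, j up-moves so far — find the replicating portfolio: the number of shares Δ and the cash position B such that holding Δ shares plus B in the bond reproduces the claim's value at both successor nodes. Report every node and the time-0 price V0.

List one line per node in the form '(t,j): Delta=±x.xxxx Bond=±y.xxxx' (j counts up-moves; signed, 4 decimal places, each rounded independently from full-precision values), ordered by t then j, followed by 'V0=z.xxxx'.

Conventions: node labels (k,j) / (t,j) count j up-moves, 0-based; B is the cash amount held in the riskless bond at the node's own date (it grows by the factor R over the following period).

(0,0): Delta=0.7130 Bond=-69.1538
(1,0): Delta=0.0000 Bond=0.0000
(1,1): Delta=0.7862 Bond=-89.9838
V0=28.5260

Since d<R<u, set p* = (R−d)/(u−d) = 0.8684; price each node as the discounted p*-expectation of its children.
Expiry values: V(2,0)=0.0000, V(2,1)=0.0000, V(2,2)=48.2988
  t=1,j=0: stock 109.6000 → up 129.3280 (V=0.0000), down 87.6800 (V=0.0000). Price 0.0000; hedge Δ=0.0000, bond B=0.0000.
  t=1,j=1: stock 161.6600 → up 190.7588 (V=48.2988), down 129.3280 (V=0.0000). Price 37.1183; hedge Δ=0.7862, bond B=-89.9838.
  t=0,j=0: stock 137.0000 → up 161.6600 (V=37.1183), down 109.6000 (V=0.0000). Price 28.5260; hedge Δ=0.7130, bond B=-69.1538.
As a check, the time-0 holding Δ(0,0)·S0 + B(0,0) comes to 28.5260 — exactly V0.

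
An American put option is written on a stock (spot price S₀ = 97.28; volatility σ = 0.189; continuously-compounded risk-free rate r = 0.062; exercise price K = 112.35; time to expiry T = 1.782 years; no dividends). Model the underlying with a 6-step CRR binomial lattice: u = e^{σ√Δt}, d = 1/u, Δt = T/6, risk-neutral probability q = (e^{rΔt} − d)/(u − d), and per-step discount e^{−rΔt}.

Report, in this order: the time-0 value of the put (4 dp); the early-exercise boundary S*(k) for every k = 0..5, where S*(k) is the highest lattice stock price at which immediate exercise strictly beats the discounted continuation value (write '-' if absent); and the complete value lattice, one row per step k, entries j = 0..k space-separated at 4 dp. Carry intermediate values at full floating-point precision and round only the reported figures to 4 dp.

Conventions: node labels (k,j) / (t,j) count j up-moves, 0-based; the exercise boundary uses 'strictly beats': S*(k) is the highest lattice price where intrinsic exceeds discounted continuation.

price = 15.3367
boundary = - 87.7589 97.2800 87.7589 97.2800 87.7589
tree:
15.3367
24.5911 8.6972
33.1804 15.0700 4.0637
40.9290 24.5911 7.9732 1.1792
47.9193 33.1804 15.0700 2.7570 0.0000
54.2253 40.9290 24.5911 6.4458 0.0000 0.0000
59.9142 47.9193 33.1804 15.0700 0.0000 0.0000 0.0000

params: Δt=0.29700 u=1.10849 d=0.90213 q=0.56433 e^(-rΔt)=0.98175
t_6 payoffs: 59.9142 47.9193 33.1804 15.0700 0.0000 0.0000 0.0000
t_5: node(5,0) S=58.1247 payoff=54.2253 vs cont=52.1755 → 54.2253 [stop]  node(5,1) S=71.4210 payoff=40.9290 vs cont=38.8792 → 40.9290 [stop]  node(5,2) S=87.7589 payoff=24.5911 vs cont=22.5413 → 24.5911 [stop]  node(5,3) S=107.8341 payoff=4.5159 vs cont=6.4458 → 6.4458 [wait]  node(5,4) S=132.5017 payoff=0.0000 vs cont=0.0000 → 0.0000 [wait]  node(5,5) S=162.8121 payoff=0.0000 vs cont=0.0000 → 0.0000 [wait]  ⇒ S*(5)=87.7589
t_4: node(4,0) S=64.4307 payoff=47.9193 vs cont=45.8694 → 47.9193 [stop]  node(4,1) S=79.1696 payoff=33.1804 vs cont=31.1305 → 33.1804 [stop]  node(4,2) S=97.2800 payoff=15.0700 vs cont=14.0893 → 15.0700 [stop]  node(4,3) S=119.5333 payoff=0.0000 vs cont=2.7570 → 2.7570 [wait]  node(4,4) S=146.8771 payoff=0.0000 vs cont=0.0000 → 0.0000 [wait]  ⇒ S*(4)=97.2800
t_3: node(3,0) S=71.4210 payoff=40.9290 vs cont=38.8792 → 40.9290 [stop]  node(3,1) S=87.7589 payoff=24.5911 vs cont=22.5413 → 24.5911 [stop]  node(3,2) S=107.8341 payoff=4.5159 vs cont=7.9732 → 7.9732 [wait]  node(3,3) S=132.5017 payoff=0.0000 vs cont=1.1792 → 1.1792 [wait]  ⇒ S*(3)=87.7589
t_2: node(2,0) S=79.1696 payoff=33.1804 vs cont=31.1305 → 33.1804 [stop]  node(2,1) S=97.2800 payoff=15.0700 vs cont=14.9356 → 15.0700 [stop]  node(2,2) S=119.5333 payoff=0.0000 vs cont=4.0637 → 4.0637 [wait]  ⇒ S*(2)=97.2800
t_1: node(1,0) S=87.7589 payoff=24.5911 vs cont=22.5413 → 24.5911 [stop]  node(1,1) S=107.8341 payoff=4.5159 vs cont=8.6972 → 8.6972 [wait]  ⇒ S*(1)=87.7589
t_0: node(0,0) S=97.2800 payoff=15.0700 vs cont=15.3367 → 15.3367 [wait]  ⇒ S*(0)=-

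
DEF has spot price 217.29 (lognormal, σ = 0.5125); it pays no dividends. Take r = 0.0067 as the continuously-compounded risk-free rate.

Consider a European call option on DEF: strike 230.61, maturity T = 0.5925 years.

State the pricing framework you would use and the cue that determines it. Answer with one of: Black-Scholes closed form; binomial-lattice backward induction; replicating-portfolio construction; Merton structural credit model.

Key observation: a European-exercise option on DEF struck at 230.61 — a GBM underlying with constant parameters — admits an analytic price: the data contain no early exercise, no discrete tree, no debt structure.

framework: Black-Scholes closed form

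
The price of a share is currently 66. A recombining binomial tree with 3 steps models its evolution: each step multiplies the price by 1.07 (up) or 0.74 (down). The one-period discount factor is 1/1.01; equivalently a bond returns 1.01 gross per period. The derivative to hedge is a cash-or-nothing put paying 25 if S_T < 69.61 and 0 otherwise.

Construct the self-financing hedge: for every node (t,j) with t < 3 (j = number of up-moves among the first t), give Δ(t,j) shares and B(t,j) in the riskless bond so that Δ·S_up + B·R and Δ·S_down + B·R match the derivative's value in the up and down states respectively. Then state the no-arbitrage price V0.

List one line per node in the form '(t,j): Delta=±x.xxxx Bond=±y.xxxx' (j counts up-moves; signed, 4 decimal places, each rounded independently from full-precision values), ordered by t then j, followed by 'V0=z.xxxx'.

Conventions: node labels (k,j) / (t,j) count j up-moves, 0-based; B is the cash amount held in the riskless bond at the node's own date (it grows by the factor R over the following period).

No-arbitrage ⇒ martingale measure with p* = (R−d)/(u−d) = 0.8182.
Terminal payoffs: V(3,0)=25.0000, V(3,1)=25.0000, V(3,2)=25.0000, V(3,3)=0.0000
Node (2,0) S=36.1416: V=(p*·25.0000+(1−p*)·25.0000)/1.01=24.7525; Δ=(25.0000−25.0000)/(38.6715−26.7448)=0.0000; B=V−Δ·S=24.7525
Node (2,1) S=52.2588: V=(p*·25.0000+(1−p*)·25.0000)/1.01=24.7525; Δ=(25.0000−25.0000)/(55.9169−38.6715)=0.0000; B=V−Δ·S=24.7525
Node (2,2) S=75.5634: V=(p*·0.0000+(1−p*)·25.0000)/1.01=4.5005; Δ=(0.0000−25.0000)/(80.8528−55.9169)=-1.0026; B=V−Δ·S=80.2580
Node (1,0) S=48.8400: V=(p*·24.7525+(1−p*)·24.7525)/1.01=24.5074; Δ=(24.7525−24.7525)/(52.2588−36.1416)=0.0000; B=V−Δ·S=24.5074
Node (1,1) S=70.6200: V=(p*·4.5005+(1−p*)·24.7525)/1.01=8.1016; Δ=(4.5005−24.7525)/(75.5634−52.2588)=-0.8690; B=V−Δ·S=69.4714
Node (0,0) S=66.0000: V=(p*·8.1016+(1−p*)·24.5074)/1.01=10.9747; Δ=(8.1016−24.5074)/(70.6200−48.8400)=-0.7532; B=V−Δ·S=60.6892
As a check, the time-0 holding Δ(0,0)·S0 + B(0,0) comes to 10.9747 — exactly V0.

(0,0): Delta=-0.7532 Bond=60.6892
(1,0): Delta=0.0000 Bond=24.5074
(1,1): Delta=-0.8690 Bond=69.4714
(2,0): Delta=0.0000 Bond=24.7525
(2,1): Delta=0.0000 Bond=24.7525
(2,2): Delta=-1.0026 Bond=80.2580
V0=10.9747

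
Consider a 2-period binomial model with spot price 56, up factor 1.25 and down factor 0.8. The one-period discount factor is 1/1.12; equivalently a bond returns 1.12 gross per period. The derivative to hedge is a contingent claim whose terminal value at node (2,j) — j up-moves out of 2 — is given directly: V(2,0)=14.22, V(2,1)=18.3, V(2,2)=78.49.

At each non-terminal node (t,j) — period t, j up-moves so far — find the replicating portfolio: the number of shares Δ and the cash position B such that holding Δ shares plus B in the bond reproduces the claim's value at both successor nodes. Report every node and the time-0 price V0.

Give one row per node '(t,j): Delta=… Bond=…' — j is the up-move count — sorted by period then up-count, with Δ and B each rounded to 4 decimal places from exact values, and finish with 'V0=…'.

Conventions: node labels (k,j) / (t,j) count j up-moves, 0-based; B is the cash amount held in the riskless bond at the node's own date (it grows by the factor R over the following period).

Risk-neutral probability p* = (R−d)/(u−d) = (1.12−0.8)/(1.25−0.8) = 0.7111.
Payoffs at expiry: V(2,0)=14.2200, V(2,1)=18.3000, V(2,2)=78.4900
Node (1,0) S=44.8000: V=(p*·18.3000+(1−p*)·14.2200)/1.12=15.2869; Δ=(18.3000−14.2200)/(56.0000−35.8400)=0.2024; B=V−Δ·S=6.2202
Node (1,1) S=70.0000: V=(p*·78.4900+(1−p*)·18.3000)/1.12=54.5552; Δ=(78.4900−18.3000)/(87.5000−56.0000)=1.9108; B=V−Δ·S=-79.2004
Node (0,0) S=56.0000: V=(p*·54.5552+(1−p*)·15.2869)/1.12=38.5812; Δ=(54.5552−15.2869)/(70.0000−44.8000)=1.5583; B=V−Δ·S=-48.6815
Sanity check at the root: Δ(0,0)·S0 + B(0,0) reproduces V0 = 38.5812.

(0,0): Delta=1.5583 Bond=-48.6815
(1,0): Delta=0.2024 Bond=6.2202
(1,1): Delta=1.9108 Bond=-79.2004
V0=38.5812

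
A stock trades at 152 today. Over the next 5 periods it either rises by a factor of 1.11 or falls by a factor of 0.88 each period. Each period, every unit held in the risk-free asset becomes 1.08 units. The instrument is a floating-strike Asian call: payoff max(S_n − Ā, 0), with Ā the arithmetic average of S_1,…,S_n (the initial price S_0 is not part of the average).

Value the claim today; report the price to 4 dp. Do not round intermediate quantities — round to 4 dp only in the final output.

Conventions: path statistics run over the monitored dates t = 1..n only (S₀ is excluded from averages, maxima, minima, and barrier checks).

Risk-neutral up-probability p* = (R−d)/(u−d) = (1.08−0.88)/(1.11−0.88) = 0.8696; the claim prices as the p*-weighted sum of path payoffs discounted by R^5.
Enumerate all 2^5 = 32 price paths (U = up ×1.11, D = down ×0.88); each path with k up-moves has probability p*^k·(1−p*)^(5−k).
DDDDD: Ā=105.2843, payoff=0.0000, prob=0.000038
UDDDD: Ā=132.8018, payoff=0.0000, prob=0.000252
DUDDD: Ā=125.8098, payoff=0.0000, prob=0.000252
UUDDD: Ā=158.6919, payoff=0.0000, prob=0.001678
DDUDD: Ā=119.6568, payoff=0.0000, prob=0.000252
UDUDD: Ā=150.9308, payoff=0.0000, prob=0.001678
DUUDD: Ā=143.9388, payoff=0.0000, prob=0.001678
UUUDD: Ā=181.5591, payoff=0.0000, prob=0.011186
DDDUD: Ā=114.2422, payoff=0.0000, prob=0.000252
UDDUD: Ā=144.1010, payoff=0.0000, prob=0.001678
DUDUD: Ā=137.1090, payoff=0.0000, prob=0.001678
UUDUD: Ā=172.9443, payoff=0.0000, prob=0.011186
DDUUD: Ā=130.9560, payoff=0.0000, prob=0.001678
UDUUD: Ā=165.1832, payoff=0.0000, prob=0.011186
DUUUD: Ā=158.1912, payoff=2.7910, prob=0.011186
UUUUD: Ā=199.5366, payoff=3.5205, prob=0.074577
DDDDU: Ā=109.4774, payoff=0.0000, prob=0.000252
UDDDU: Ā=138.0908, payoff=0.0000, prob=0.001678
DUDDU: Ā=131.0988, payoff=0.0000, prob=0.001678
UUDDU: Ā=165.3632, payoff=0.0000, prob=0.011186
DDUDU: Ā=124.9458, payoff=2.6797, prob=0.001678
UDUDU: Ā=157.6021, payoff=3.3801, prob=0.011186
DUUDU: Ā=150.6101, payoff=10.3721, prob=0.011186
UUUDU: Ā=189.9741, payoff=13.0830, prob=0.074577
DDDUU: Ā=119.5312, payoff=8.0943, prob=0.001678
UDDUU: Ā=150.7723, payoff=10.2099, prob=0.011186
DUDUU: Ā=143.7803, payoff=17.2019, prob=0.011186
UUDUU: Ā=181.3593, payoff=21.6978, prob=0.074577
DDUUU: Ā=137.6274, payoff=23.3548, prob=0.011186
UDUUU: Ā=173.5981, payoff=29.4590, prob=0.074577
DUUUU: Ā=166.6061, payoff=36.4510, prob=0.074577
UUUUU: Ā=210.1509, payoff=45.9779, prob=0.497177
Price = Σ prob·payoff / R^5 = 31.401897 / 1.469328 = 21.3716

price = 21.3716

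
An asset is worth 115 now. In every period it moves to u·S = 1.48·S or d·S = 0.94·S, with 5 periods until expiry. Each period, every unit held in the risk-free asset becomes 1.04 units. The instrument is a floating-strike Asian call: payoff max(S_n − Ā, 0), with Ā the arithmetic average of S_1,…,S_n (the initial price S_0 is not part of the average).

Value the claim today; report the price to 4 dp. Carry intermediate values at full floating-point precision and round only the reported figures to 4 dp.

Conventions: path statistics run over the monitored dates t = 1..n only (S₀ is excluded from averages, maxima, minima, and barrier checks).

price = 13.6316

With p* = (R−d)/(u−d) = 0.1852, sum probability × payoff across the paths and divide by R^5.
Enumerate all 2^5 = 32 price paths (U = up ×1.48, D = down ×0.94); each path with k up-moves has probability p*^k·(1−p*)^(5−k).
DDDDD: Ā=95.8833, payoff=0.0000, prob=0.359165
UDDDD: Ā=150.9651, payoff=0.0000, prob=0.081629
DUDDD: Ā=138.5451, payoff=0.0000, prob=0.081629
UUDDD: Ā=218.1349, payoff=0.0000, prob=0.018552
DDUDD: Ā=126.8703, payoff=6.0132, prob=0.081629
UDUDD: Ā=199.7533, payoff=9.4675, prob=0.018552
DUUDD: Ā=187.3333, payoff=21.8875, prob=0.018552
UUUDD: Ā=294.9502, payoff=34.4612, prob=0.004216
DDDUD: Ā=115.8960, payoff=16.9875, prob=0.081629
UDDUD: Ā=182.4746, payoff=26.7462, prob=0.018552
DUDUD: Ā=170.0546, payoff=39.1662, prob=0.018552
UUDUD: Ā=267.7455, payoff=61.6660, prob=0.004216
DDUUD: Ā=158.3798, payoff=50.8410, prob=0.018552
UDUUD: Ā=249.3639, payoff=80.0476, prob=0.004216
DUUUD: Ā=236.9439, payoff=92.4676, prob=0.004216
UUUUD: Ā=373.0606, payoff=145.5872, prob=0.000958
DDDDU: Ā=105.5802, payoff=27.3033, prob=0.081629
UDDDU: Ā=166.2326, payoff=42.9882, prob=0.018552
DUDDU: Ā=153.8126, payoff=55.4082, prob=0.018552
UUDDU: Ā=242.1730, payoff=87.2385, prob=0.004216
DDUDU: Ā=142.1378, payoff=67.0830, prob=0.018552
UDUDU: Ā=223.7914, payoff=105.6201, prob=0.004216
DUUDU: Ā=211.3714, payoff=118.0401, prob=0.004216
UUUDU: Ā=332.7975, payoff=185.8503, prob=0.000958
DDDUU: Ā=131.1635, payoff=78.0573, prob=0.018552
UDDUU: Ā=206.5127, payoff=122.8988, prob=0.004216
DUDUU: Ā=194.0927, payoff=135.3188, prob=0.004216
UUDUU: Ā=305.5928, payoff=213.0551, prob=0.000958
DDUUU: Ā=182.4179, payoff=146.9936, prob=0.004216
UDUUU: Ā=287.2112, payoff=231.4367, prob=0.000958
DUUUU: Ā=274.7912, payoff=243.8567, prob=0.000958
UUUUU: Ā=432.6499, payoff=383.9445, prob=0.000218
Price = Σ prob·payoff / R^5 = 16.584911 / 1.216653 = 13.6316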